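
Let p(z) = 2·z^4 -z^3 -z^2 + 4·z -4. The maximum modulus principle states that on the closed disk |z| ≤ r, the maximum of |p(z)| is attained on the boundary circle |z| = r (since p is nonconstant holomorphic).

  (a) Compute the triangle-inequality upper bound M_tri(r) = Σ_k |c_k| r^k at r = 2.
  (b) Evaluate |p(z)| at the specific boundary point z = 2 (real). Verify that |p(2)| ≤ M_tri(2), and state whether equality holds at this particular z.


Coefficients: c_0 = -4, c_1 = 4, c_2 = -1, c_3 = -1, c_4 = 2. Radius r = 2.
Part (a). Triangle bound: M_tri(r) = Σ_k |c_k| r^k
  = |-4|·2^0 + |4|·2^1 + |-1|·2^2 + |-1|·2^3 + |2|·2^4
  = 4 + 8 + 4 + 8 + 32 = 56.
This bounds M(r) := max_{|z|=r} |p(z)| from above; equality holds iff all terms c_k z^k can be made to align in phase at a single z on |z|=r.
Part (b). At z = 2 (real, on the circle |z| = r):
  p(2) = (-4)·2^0 + (4)·2^1 + (-1)·2^2 + (-1)·2^3 + (2)·2^4 = 24.
  |p(2)| = 24.
Check: |p(2)| = 24 ≤ 56 = M_tri(2). ✓ Equality does not hold at z = 2 (the coefficients have mixed signs, so the terms do not all align in phase there).

M_tri(2) = 56; |p(2)| = 24; equality at z=2: no.


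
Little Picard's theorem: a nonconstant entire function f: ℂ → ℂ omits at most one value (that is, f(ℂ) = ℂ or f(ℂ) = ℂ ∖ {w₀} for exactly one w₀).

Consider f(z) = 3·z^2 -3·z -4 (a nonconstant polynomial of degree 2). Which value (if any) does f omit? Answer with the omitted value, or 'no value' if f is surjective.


Little Picard bounds the complement of f(ℂ) to at most one point.
For every w ∈ ℂ, the equation p(z) − w = 0 is a nonconstant polynomial in z and hence has at least one root by the fundamental theorem of algebra. So p is surjective onto ℂ, omitting no value.

Omitted value: no value.


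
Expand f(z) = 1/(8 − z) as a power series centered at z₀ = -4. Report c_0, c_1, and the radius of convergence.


Let w = z − z₀, so z = z₀ + w.
Then 8 − z = 8 − (z₀ + w) = (8 − z₀) − w = 12 − w.
f(z) = 1/(12 − w) = (1/(12)) · 1/(1 − w/(12)) = Σ_{n≥0} w^n / (12)^(n+1).
So c_n = 1/(12)^(n+1):
  c_0 = 1/(12)^1 = 1/12.
  c_1 = 1/(12)^2 = 1/144.
The series is valid for |w/d| < 1, i.e. |z − z₀| < |d|.
Radius of convergence: R = |8 − z₀| = |12| = 12 (distance from z₀ to the singularity z = 8).

c_0 = 1/12, c_1 = 1/144; R = 12.


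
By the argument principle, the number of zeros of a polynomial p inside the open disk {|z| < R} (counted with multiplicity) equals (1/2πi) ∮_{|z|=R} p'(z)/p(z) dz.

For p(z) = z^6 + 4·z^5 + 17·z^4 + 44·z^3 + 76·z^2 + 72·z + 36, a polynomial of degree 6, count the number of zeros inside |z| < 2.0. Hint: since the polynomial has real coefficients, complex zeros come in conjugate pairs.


The zeros of p are: (-1 + 1i), (-1 - 1i), (0 + 3i), (0 - 3i), (-1 + 1i), (-1 - 1i).
Their magnitudes are: 1.414, 1.414, 3, 3, 1.414, 1.414.
Zeros with |z| < R = 2.0: (-1 + 1i), (-1 - 1i), (-1 + 1i), (-1 - 1i).
Count = 4.
By the argument principle, (1/2πi) ∮_{|z|=R} p'(z)/p(z) dz equals exactly this count.

Number of zeros inside |z| < 2.0: 4.


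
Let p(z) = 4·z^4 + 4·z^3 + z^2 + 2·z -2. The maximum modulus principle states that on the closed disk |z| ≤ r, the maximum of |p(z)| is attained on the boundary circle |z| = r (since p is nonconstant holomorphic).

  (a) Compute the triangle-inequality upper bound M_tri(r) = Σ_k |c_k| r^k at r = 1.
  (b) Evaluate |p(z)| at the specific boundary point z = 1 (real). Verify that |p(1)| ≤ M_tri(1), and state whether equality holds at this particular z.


Coefficients: c_0 = -2, c_1 = 2, c_2 = 1, c_3 = 4, c_4 = 4. Radius r = 1.
Part (a). Triangle bound: M_tri(r) = Σ_k |c_k| r^k
  = |-2|·1^0 + |2|·1^1 + |1|·1^2 + |4|·1^3 + |4|·1^4
  = 2 + 2 + 1 + 4 + 4 = 13.
This bounds M(r) := max_{|z|=r} |p(z)| from above; equality holds iff all terms c_k z^k can be made to align in phase at a single z on |z|=r.
Part (b). At z = 1 (real, on the circle |z| = r):
  p(1) = (-2)·1^0 + (2)·1^1 + (1)·1^2 + (4)·1^3 + (4)·1^4 = 9.
  |p(1)| = 9.
Check: |p(1)| = 9 ≤ 13 = M_tri(1). ✓ Equality does not hold at z = 1 (the coefficients have mixed signs, so the terms do not all align in phase there).

M_tri(1) = 13; |p(1)| = 9; equality at z=1: no.


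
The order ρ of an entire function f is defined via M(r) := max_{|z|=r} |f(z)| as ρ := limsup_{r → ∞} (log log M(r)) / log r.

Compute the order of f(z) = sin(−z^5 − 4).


Write sin(w) = (e^{iw} ± e^{−iw})/(2 or 2i), so |sin(w)| ≤ e^{|w|}. With w = −z^5 − 4, |w| ≤ 1r^5 + 4 on |z|=r, giving M(r) ≤ e^{1r^5 + 4} and ρ ≤ 5. For the lower bound, choose z on |z|=r with -1z^5 purely imaginary of modulus 1r^5; then |sin(−z^5 − 4)| grows like e^{1r^5}/2, so ρ ≥ 5. Hence ρ = 5.
Therefore ρ = 5.

Order ρ = 5.


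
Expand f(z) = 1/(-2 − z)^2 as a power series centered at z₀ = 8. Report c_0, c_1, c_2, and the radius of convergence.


Let w = z − z₀, so z = z₀ + w.
Then -2 − z = -2 − (z₀ + w) = (-2 − z₀) − w = -10 − w.
f(z) = 1/(-10 − w)^2 = (1/(-10)^2) · (1 − w/(-10))^{−2}.
By the binomial series (1−u)^{−2} = Σ_{n≥0} C(n+1, 1) u^n for |u|<1, with u = w/(-10):
  c_n = C(n+1, 1) / (-10)^(n+2).
  c_0 = 1/(-10)^2 = 1/100.
  c_1 = 2/(-10)^3 = -1/500.
  c_2 = 3/(-10)^4 = 3/10000.
The series is valid for |w/d| < 1, i.e. |z − z₀| < |d|.
Radius of convergence: R = |-2 − z₀| = |-10| = 10 (distance from z₀ to the singularity z = -2).

c_0 = 1/100, c_1 = -1/500, c_2 = 3/10000; R = 10.


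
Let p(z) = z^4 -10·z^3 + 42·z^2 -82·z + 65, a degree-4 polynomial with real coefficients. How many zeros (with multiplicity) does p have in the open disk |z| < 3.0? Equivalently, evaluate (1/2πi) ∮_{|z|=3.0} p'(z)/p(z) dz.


The zeros of p are: (3 + 2i), (3 - 2i), (2 + 1i), (2 - 1i).
Their magnitudes are: 3.606, 3.606, 2.236, 2.236.
Zeros with |z| < R = 3.0: (2 + 1i), (2 - 1i).
Count = 2.
By the argument principle, (1/2πi) ∮_{|z|=R} p'(z)/p(z) dz equals exactly this count.

Number of zeros inside |z| < 3.0: 2.


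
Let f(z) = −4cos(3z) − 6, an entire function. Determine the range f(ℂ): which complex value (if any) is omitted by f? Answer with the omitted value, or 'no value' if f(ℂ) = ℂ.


Little Picard bounds the complement of f(ℂ) to at most one point.
cos is entire and surjective onto ℂ: for every w ∈ ℂ, cos(ζ) = w has a solution ζ ∈ ℂ (e.g., via the complex inverse arccos). With ζ = 3z this gives z = ζ/(3). Then -4·cos(3z) takes every value in -4·ℂ = ℂ, and adding -6 is a bijection of ℂ. So f is surjective and omits no value. (Note: only on the real line is cos bounded by [−1, 1].)

Omitted value: no value.


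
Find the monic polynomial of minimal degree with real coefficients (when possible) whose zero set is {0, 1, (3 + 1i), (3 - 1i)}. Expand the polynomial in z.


The polynomial is p(z) = ∏_{α ∈ S} (z − α), where S = {0, 1, (3 + 1i), (3 - 1i)}.
Expanding the product yields: p(z) = z^4 -7·z^3 + 16·z^2 -10·z.
Note conjugate pairs combine to real quadratics: (z − (3+1i))(z − (3−1i)) = z² − 6z + 10.
The resulting polynomial has degree 4 and real coefficients as required.

p(z) = z^4 -7·z^3 + 16·z^2 -10·z.


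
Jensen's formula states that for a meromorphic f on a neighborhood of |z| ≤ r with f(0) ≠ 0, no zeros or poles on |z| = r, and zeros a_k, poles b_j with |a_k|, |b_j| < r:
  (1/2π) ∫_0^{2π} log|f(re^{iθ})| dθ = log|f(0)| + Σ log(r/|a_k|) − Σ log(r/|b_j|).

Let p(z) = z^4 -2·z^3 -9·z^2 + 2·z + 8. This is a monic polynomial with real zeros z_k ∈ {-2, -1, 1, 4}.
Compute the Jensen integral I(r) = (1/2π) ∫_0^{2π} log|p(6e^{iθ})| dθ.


Zeros: -2, -1, 1, 4; r = 6.
Inside |z| < r: -2, -1, 1, 4. Outside (|z| ≥ r): ∅.
p(0) = 8, so log|p(0)| = log(8) = 2.0794.
Apply Jensen: I(r) = log|p(0)| + Σ_k log(r/|z_k|), summed over zeros inside |z| < r.
  log(r/|z_k|) for z_k = -2: log(6/2) = 1.0986
  log(r/|z_k|) for z_k = -1: log(6/1) = 1.7918
  log(r/|z_k|) for z_k = 1: log(6/1) = 1.7918
  log(r/|z_k|) for z_k = 4: log(6/4) = 0.4055
Sum over inside zeros: 5.0876.
I(r) = log|p(0)| + (inside sum) = 2.0794 + 5.0876 = 7.1670.
Closed form (all zeros inside, monic): I(r) = n·log(r) = 4·log(6) = 7.1670. ✓

I(r) ≈ 7.1670.


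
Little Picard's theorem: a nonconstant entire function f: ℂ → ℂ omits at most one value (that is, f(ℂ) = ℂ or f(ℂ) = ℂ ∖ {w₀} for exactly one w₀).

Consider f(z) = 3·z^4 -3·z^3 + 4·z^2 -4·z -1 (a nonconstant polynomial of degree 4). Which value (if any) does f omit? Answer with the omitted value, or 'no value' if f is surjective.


Little Picard bounds the complement of f(ℂ) to at most one point.
For every w ∈ ℂ, the equation p(z) − w = 0 is a nonconstant polynomial in z and hence has at least one root by the fundamental theorem of algebra. So p is surjective onto ℂ, omitting no value.

Omitted value: no value.


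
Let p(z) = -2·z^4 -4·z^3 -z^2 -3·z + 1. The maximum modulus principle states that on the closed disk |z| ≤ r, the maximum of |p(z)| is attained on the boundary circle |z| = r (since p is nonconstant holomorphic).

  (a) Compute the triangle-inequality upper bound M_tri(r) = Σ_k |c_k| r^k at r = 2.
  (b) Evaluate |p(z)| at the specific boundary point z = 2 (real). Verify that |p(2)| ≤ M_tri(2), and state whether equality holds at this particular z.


Coefficients: c_0 = 1, c_1 = -3, c_2 = -1, c_3 = -4, c_4 = -2. Radius r = 2.
Part (a). Triangle bound: M_tri(r) = Σ_k |c_k| r^k
  = |1|·2^0 + |-3|·2^1 + |-1|·2^2 + |-4|·2^3 + |-2|·2^4
  = 1 + 6 + 4 + 32 + 32 = 75.
This bounds M(r) := max_{|z|=r} |p(z)| from above; equality holds iff all terms c_k z^k can be made to align in phase at a single z on |z|=r.
Part (b). At z = 2 (real, on the circle |z| = r):
  p(2) = (1)·2^0 + (-3)·2^1 + (-1)·2^2 + (-4)·2^3 + (-2)·2^4 = -73.
  |p(2)| = 73.
Check: |p(2)| = 73 ≤ 75 = M_tri(2). ✓ Equality does not hold at z = 2 (the coefficients have mixed signs, so the terms do not all align in phase there).

M_tri(2) = 75; |p(2)| = 73; equality at z=2: no.


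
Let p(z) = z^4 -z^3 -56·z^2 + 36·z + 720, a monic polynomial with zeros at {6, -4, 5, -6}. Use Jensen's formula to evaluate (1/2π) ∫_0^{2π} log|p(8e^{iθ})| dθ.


Zeros: -6, -4, 5, 6; r = 8.
Inside |z| < r: -6, -4, 5, 6. Outside (|z| ≥ r): ∅.
p(0) = 720, so log|p(0)| = log(720) = 6.5793.
Apply Jensen: I(r) = log|p(0)| + Σ_k log(r/|z_k|), summed over zeros inside |z| < r.
  log(r/|z_k|) for z_k = 6: log(8/6) = 0.2877
  log(r/|z_k|) for z_k = -4: log(8/4) = 0.6931
  log(r/|z_k|) for z_k = 5: log(8/5) = 0.4700
  log(r/|z_k|) for z_k = -6: log(8/6) = 0.2877
Sum over inside zeros: 1.7385.
I(r) = log|p(0)| + (inside sum) = 6.5793 + 1.7385 = 8.3178.
Closed form (all zeros inside, monic): I(r) = n·log(r) = 4·log(8) = 8.3178. ✓

I(r) ≈ 8.3178.


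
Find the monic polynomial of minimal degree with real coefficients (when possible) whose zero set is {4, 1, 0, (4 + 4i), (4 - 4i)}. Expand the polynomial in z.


The polynomial is p(z) = ∏_{α ∈ S} (z − α), where S = {4, 1, 0, (4 + 4i), (4 - 4i)}.
Expanding the product yields: p(z) = z^5 -13·z^4 + 76·z^3 -192·z^2 + 128·z.
Note conjugate pairs combine to real quadratics: (z − (4+4i))(z − (4−4i)) = z² − 8z + 32.
The resulting polynomial has degree 5 and real coefficients as required.

p(z) = z^5 -13·z^4 + 76·z^3 -192·z^2 + 128·z.


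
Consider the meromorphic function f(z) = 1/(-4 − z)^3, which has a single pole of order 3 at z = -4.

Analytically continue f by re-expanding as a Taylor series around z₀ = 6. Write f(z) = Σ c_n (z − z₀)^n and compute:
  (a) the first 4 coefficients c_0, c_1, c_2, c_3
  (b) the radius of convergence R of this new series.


Let w = z − z₀, so z = z₀ + w.
Then -4 − z = -4 − (z₀ + w) = (-4 − z₀) − w = -10 − w.
f(z) = 1/(-10 − w)^3 = (1/(-10)^3) · (1 − w/(-10))^{−3}.
By the binomial series (1−u)^{−3} = Σ_{n≥0} C(n+2, 2) u^n for |u|<1, with u = w/(-10):
  c_n = C(n+2, 2) / (-10)^(n+3).
  c_0 = 1/(-10)^3 = -1/1000.
  c_1 = 3/(-10)^4 = 3/10000.
  c_2 = 6/(-10)^5 = -3/50000.
  c_3 = 10/(-10)^6 = 1/100000.
The series is valid for |w/d| < 1, i.e. |z − z₀| < |d|.
Radius of convergence: R = |-4 − z₀| = |-10| = 10 (distance from z₀ to the singularity z = -4).

c_0 = -1/1000, c_1 = 3/10000, c_2 = -3/50000, c_3 = 1/100000; R = 10.


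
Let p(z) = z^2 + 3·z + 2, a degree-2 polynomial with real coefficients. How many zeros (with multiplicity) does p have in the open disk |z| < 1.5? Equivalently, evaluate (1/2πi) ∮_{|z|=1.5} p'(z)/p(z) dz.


The zeros of p are: -2, -1.
Their magnitudes are: 2, 1.
Zeros with |z| < R = 1.5: -1.
Count = 1.
By the argument principle, (1/2πi) ∮_{|z|=R} p'(z)/p(z) dz equals exactly this count.

Number of zeros inside |z| < 1.5: 1.


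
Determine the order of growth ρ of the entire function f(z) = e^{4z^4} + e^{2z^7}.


Each summand is entire of order 4 and 7 respectively (as in the single-exponential case). The order of a sum is at most the max of the orders, so ρ ≤ 7. For the lower bound: on |z|=r choose arg z so that 2z^7 is real positive; then |e^{2z^7}| = e^{2r^7} while |e^{4z^4}| ≤ e^{4r^4} = o(e^{2r^7}). So |f| ≥ e^{2r^7}(1 − o(1)) and ρ ≥ 7. Hence ρ = max(4, 7) = 7.
Therefore ρ = 7.

Order ρ = 7.


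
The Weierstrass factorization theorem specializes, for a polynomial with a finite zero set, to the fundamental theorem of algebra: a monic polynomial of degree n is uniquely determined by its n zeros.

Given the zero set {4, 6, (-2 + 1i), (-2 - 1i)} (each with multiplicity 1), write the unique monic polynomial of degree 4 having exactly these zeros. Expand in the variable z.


The polynomial is p(z) = ∏_{α ∈ S} (z − α), where S = {4, 6, (-2 + 1i), (-2 - 1i)}.
Expanding the product yields: p(z) = z^4 -6·z^3 -11·z^2 + 46·z + 120.
Note conjugate pairs combine to real quadratics: (z − (-2+1i))(z − (-2−1i)) = z² + 4z + 5.
The resulting polynomial has degree 4 and real coefficients as required.

p(z) = z^4 -6·z^3 -11·z^2 + 46·z + 120.


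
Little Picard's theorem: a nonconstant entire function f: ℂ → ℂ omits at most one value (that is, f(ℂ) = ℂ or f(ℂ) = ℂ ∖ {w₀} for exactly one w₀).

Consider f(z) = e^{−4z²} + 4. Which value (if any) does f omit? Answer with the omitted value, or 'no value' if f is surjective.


Little Picard bounds the complement of f(ℂ) to at most one point.
The exponent g(z) = −4z² is a nonconstant polynomial, hence surjective onto ℂ. So e^{g(z)} takes every value in {e^w : w ∈ ℂ} = ℂ ∖ {0}. Adding 4 shifts the range to ℂ ∖ {4}. f omits exactly 4.

Omitted value: 4.


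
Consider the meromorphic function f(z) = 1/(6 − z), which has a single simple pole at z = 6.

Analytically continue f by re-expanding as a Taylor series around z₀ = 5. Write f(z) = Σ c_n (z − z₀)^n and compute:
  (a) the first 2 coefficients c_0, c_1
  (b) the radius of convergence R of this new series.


Let w = z − z₀, so z = z₀ + w.
Then 6 − z = 6 − (z₀ + w) = (6 − z₀) − w = 1 − w.
f(z) = 1/(1 − w) = (1/(1)) · 1/(1 − w/(1)) = Σ_{n≥0} w^n / (1)^(n+1).
So c_n = 1/(1)^(n+1):
  c_0 = 1/(1)^1 = 1.
  c_1 = 1/(1)^2 = 1.
The series is valid for |w/d| < 1, i.e. |z − z₀| < |d|.
Radius of convergence: R = |6 − z₀| = |1| = 1 (distance from z₀ to the singularity z = 6).

c_0 = 1, c_1 = 1; R = 1.


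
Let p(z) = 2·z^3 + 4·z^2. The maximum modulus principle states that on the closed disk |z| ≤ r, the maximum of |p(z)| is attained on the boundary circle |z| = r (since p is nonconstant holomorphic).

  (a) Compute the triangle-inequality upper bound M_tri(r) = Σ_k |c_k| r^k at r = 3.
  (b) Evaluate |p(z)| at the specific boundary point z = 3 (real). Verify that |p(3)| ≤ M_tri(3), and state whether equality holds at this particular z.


Coefficients: c_0 = 0, c_1 = 0, c_2 = 4, c_3 = 2. Radius r = 3.
Part (a). Triangle bound: M_tri(r) = Σ_k |c_k| r^k
  = |0|·3^0 + |0|·3^1 + |4|·3^2 + |2|·3^3
  = 0 + 0 + 36 + 54 = 90.
This bounds M(r) := max_{|z|=r} |p(z)| from above; equality holds iff all terms c_k z^k can be made to align in phase at a single z on |z|=r.
Part (b). At z = 3 (real, on the circle |z| = r):
  p(3) = (0)·3^0 + (0)·3^1 + (4)·3^2 + (2)·3^3 = 90.
  |p(3)| = 90.
Since all nonzero coefficients share the same sign, |p(3)| = 90 = M_tri(3); the triangle bound is attained at z = 3, so in fact M(r) = 90.

M_tri(3) = 90; |p(3)| = 90; equality at z=3: yes.


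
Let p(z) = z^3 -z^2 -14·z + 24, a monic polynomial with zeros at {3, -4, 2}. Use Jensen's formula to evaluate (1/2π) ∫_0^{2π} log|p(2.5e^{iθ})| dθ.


Zeros: -4, 2, 3; r = 2.5.
Inside |z| < r: 2. Outside (|z| ≥ r): -4, 3.
p(0) = 24, so log|p(0)| = log(24) = 3.1781.
Apply Jensen: I(r) = log|p(0)| + Σ_k log(r/|z_k|), summed over zeros inside |z| < r.
  log(r/|z_k|) for z_k = 2: log(2.5/2) = 0.2231
  Outside zeros (-4, 3) contribute nothing to the Jensen sum.
Sum over inside zeros: 0.2231.
I(r) = log|p(0)| + (inside sum) = 3.1781 + 0.2231 = 3.4012.
Note: since some zeros are outside |z| ≤ r, the simplified n·log(r) form does NOT apply — only the inside zeros contribute.

I(r) ≈ 3.4012.


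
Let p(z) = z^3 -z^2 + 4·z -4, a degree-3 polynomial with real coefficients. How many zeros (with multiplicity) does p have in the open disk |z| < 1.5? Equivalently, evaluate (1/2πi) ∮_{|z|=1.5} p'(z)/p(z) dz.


The zeros of p are: 1, (0 + 2i), (0 - 2i).
Their magnitudes are: 1, 2, 2.
Zeros with |z| < R = 1.5: 1.
Count = 1.
By the argument principle, (1/2πi) ∮_{|z|=R} p'(z)/p(z) dz equals exactly this count.

Number of zeros inside |z| < 1.5: 1.


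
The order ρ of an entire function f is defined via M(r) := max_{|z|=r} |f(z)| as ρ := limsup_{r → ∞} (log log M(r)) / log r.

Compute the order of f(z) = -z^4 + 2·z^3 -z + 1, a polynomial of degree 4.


|f(z)| ≤ Σ|c_k|·r^k = O(r^4) as r → ∞. Polynomial growth is O(e^{r^ε}) for every ε > 0 (since r^4/e^{r^ε} → 0), so ρ ≤ ε for all ε > 0, i.e. ρ = 0. Every nonconstant polynomial has order 0.
Therefore ρ = 0.

Order ρ = 0.


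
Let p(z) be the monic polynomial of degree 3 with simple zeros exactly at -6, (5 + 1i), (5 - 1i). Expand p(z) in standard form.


The polynomial is p(z) = ∏_{α ∈ S} (z − α), where S = {-6, (5 + 1i), (5 - 1i)}.
Expanding the product yields: p(z) = z^3 -4·z^2 -34·z + 156.
Note conjugate pairs combine to real quadratics: (z − (5+1i))(z − (5−1i)) = z² − 10z + 26.
The resulting polynomial has degree 3 and real coefficients as required.

p(z) = z^3 -4·z^2 -34·z + 156.


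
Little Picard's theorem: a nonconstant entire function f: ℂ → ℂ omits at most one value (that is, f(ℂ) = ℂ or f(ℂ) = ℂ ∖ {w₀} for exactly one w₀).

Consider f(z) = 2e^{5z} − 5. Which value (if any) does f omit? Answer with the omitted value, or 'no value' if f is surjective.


Little Picard bounds the complement of f(ℂ) to at most one point.
e^{5z} is never zero on ℂ, so 2·e^{5z} takes every value in ℂ ∖ {0}. Adding -5 shifts the range to ℂ ∖ {-5}. Thus f omits exactly the value -5.

Omitted value: -5.


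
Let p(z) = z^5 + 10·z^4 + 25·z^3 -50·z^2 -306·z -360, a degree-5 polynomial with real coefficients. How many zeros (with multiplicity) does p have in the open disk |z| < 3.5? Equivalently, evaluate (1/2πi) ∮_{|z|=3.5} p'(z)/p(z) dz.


The zeros of p are: (-3 + 1i), (-3 - 1i), -3, -4, 3.
Their magnitudes are: 3.162, 3.162, 3, 4, 3.
Zeros with |z| < R = 3.5: (-3 + 1i), (-3 - 1i), -3, 3.
Count = 4.
By the argument principle, (1/2πi) ∮_{|z|=R} p'(z)/p(z) dz equals exactly this count.

Number of zeros inside |z| < 3.5: 4.


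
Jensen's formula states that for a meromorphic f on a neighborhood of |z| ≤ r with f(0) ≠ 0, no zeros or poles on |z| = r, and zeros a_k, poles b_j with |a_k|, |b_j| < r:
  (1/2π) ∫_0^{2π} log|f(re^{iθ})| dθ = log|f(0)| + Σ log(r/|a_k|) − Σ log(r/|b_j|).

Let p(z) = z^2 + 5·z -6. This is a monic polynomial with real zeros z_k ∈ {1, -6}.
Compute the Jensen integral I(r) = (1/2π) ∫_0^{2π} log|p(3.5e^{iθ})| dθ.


Zeros: -6, 1; r = 3.5.
Inside |z| < r: 1. Outside (|z| ≥ r): -6.
p(0) = -6, so log|p(0)| = log(6) = 1.7918.
Apply Jensen: I(r) = log|p(0)| + Σ_k log(r/|z_k|), summed over zeros inside |z| < r.
  log(r/|z_k|) for z_k = 1: log(3.5/1) = 1.2528
  Outside zeros (-6) contribute nothing to the Jensen sum.
Sum over inside zeros: 1.2528.
I(r) = log|p(0)| + (inside sum) = 1.7918 + 1.2528 = 3.0445.
Note: since some zeros are outside |z| ≤ r, the simplified n·log(r) form does NOT apply — only the inside zeros contribute.

I(r) ≈ 3.0445.


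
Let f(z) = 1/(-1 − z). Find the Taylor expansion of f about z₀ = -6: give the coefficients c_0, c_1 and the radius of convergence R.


Let w = z − z₀, so z = z₀ + w.
Then -1 − z = -1 − (z₀ + w) = (-1 − z₀) − w = 5 − w.
f(z) = 1/(5 − w) = (1/(5)) · 1/(1 − w/(5)) = Σ_{n≥0} w^n / (5)^(n+1).
So c_n = 1/(5)^(n+1):
  c_0 = 1/(5)^1 = 1/5.
  c_1 = 1/(5)^2 = 1/25.
The series is valid for |w/d| < 1, i.e. |z − z₀| < |d|.
Radius of convergence: R = |-1 − z₀| = |5| = 5 (distance from z₀ to the singularity z = -1).

c_0 = 1/5, c_1 = 1/25; R = 5.


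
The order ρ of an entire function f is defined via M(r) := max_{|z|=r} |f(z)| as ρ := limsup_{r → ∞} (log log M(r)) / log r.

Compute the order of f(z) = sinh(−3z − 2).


sinh(w) is a linear combination of e^{iw} and e^{−iw} (or e^w, e^{−w} in the hyperbolic case), so |sinh(w)| ≤ e^{|w|}. With w = −3z − 2, |w| ≤ 3|z| + 2 = 3r + 2 on |z| = r, giving M(r) ≤ e^{3r + 2}, so ρ ≤ 1. On a suitable ray (z = it for sin/cos; z = t for sinh/cosh, t real → ∞), |sinh(−3z − 2)| grows like e^{3|t|}/2, so ρ ≥ 1. Hence ρ = 1.
Therefore ρ = 1.

Order ρ = 1.


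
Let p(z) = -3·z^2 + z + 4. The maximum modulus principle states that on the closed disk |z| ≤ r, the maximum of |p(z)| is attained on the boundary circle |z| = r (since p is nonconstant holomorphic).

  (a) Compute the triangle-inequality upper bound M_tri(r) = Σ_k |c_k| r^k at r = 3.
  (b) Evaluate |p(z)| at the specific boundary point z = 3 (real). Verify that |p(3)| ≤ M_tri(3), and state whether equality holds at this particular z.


Coefficients: c_0 = 4, c_1 = 1, c_2 = -3. Radius r = 3.
Part (a). Triangle bound: M_tri(r) = Σ_k |c_k| r^k
  = |4|·3^0 + |1|·3^1 + |-3|·3^2
  = 4 + 3 + 27 = 34.
This bounds M(r) := max_{|z|=r} |p(z)| from above; equality holds iff all terms c_k z^k can be made to align in phase at a single z on |z|=r.
Part (b). At z = 3 (real, on the circle |z| = r):
  p(3) = (4)·3^0 + (1)·3^1 + (-3)·3^2 = -20.
  |p(3)| = 20.
Check: |p(3)| = 20 ≤ 34 = M_tri(3). ✓ Equality does not hold at z = 3 (the coefficients have mixed signs, so the terms do not all align in phase there).

M_tri(3) = 34; |p(3)| = 20; equality at z=3: no.


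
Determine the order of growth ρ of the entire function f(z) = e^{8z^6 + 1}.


|e^{8z^6 + 1}| = e^{Re(8·z^6) + 1} ≤ e^{8|z|^6 + 1} = e^{8r^6 + 1} on |z| = r, so ρ ≤ 6. Choosing z on |z|=r so that 8·z^6 is real positive (always possible by picking arg z appropriately) gives |f(z)| = e^{8r^6 + 1}, matching the bound. The additive constant 1 does not affect log log M(r) ~ 6·log r. Hence ρ = 6.
Therefore ρ = 6.

Order ρ = 6.


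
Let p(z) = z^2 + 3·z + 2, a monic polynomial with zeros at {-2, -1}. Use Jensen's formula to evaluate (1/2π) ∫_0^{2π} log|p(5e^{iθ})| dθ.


Zeros: -2, -1; r = 5.
Inside |z| < r: -2, -1. Outside (|z| ≥ r): ∅.
p(0) = 2, so log|p(0)| = log(2) = 0.6931.
Apply Jensen: I(r) = log|p(0)| + Σ_k log(r/|z_k|), summed over zeros inside |z| < r.
  log(r/|z_k|) for z_k = -2: log(5/2) = 0.9163
  log(r/|z_k|) for z_k = -1: log(5/1) = 1.6094
Sum over inside zeros: 2.5257.
I(r) = log|p(0)| + (inside sum) = 0.6931 + 2.5257 = 3.2189.
Closed form (all zeros inside, monic): I(r) = n·log(r) = 2·log(5) = 3.2189. ✓

I(r) ≈ 3.2189.


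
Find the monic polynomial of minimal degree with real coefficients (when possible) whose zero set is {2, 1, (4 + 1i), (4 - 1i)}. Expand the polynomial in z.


The polynomial is p(z) = ∏_{α ∈ S} (z − α), where S = {2, 1, (4 + 1i), (4 - 1i)}.
Expanding the product yields: p(z) = z^4 -11·z^3 + 43·z^2 -67·z + 34.
Note conjugate pairs combine to real quadratics: (z − (4+1i))(z − (4−1i)) = z² − 8z + 17.
The resulting polynomial has degree 4 and real coefficients as required.

p(z) = z^4 -11·z^3 + 43·z^2 -67·z + 34.


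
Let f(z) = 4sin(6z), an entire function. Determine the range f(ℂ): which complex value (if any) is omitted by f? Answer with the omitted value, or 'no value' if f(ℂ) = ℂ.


Little Picard bounds the complement of f(ℂ) to at most one point.
sin is entire and surjective onto ℂ: for every w ∈ ℂ, sin(ζ) = w has a solution ζ ∈ ℂ (e.g., via the complex inverse arcsin). With ζ = 6z this gives z = ζ/(6). Then 4·sin(6z) takes every value in 4·ℂ = ℂ, and adding 0 is a bijection of ℂ. So f is surjective and omits no value. (Note: only on the real line is sin bounded by [−1, 1].)

Omitted value: no value.


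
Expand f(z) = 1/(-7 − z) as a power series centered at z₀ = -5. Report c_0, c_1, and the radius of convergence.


Let w = z − z₀, so z = z₀ + w.
Then -7 − z = -7 − (z₀ + w) = (-7 − z₀) − w = -2 − w.
f(z) = 1/(-2 − w) = (1/(-2)) · 1/(1 − w/(-2)) = Σ_{n≥0} w^n / (-2)^(n+1).
So c_n = 1/(-2)^(n+1):
  c_0 = 1/(-2)^1 = -1/2.
  c_1 = 1/(-2)^2 = 1/4.
The series is valid for |w/d| < 1, i.e. |z − z₀| < |d|.
Radius of convergence: R = |-7 − z₀| = |-2| = 2 (distance from z₀ to the singularity z = -7).

c_0 = -1/2, c_1 = 1/4; R = 2.


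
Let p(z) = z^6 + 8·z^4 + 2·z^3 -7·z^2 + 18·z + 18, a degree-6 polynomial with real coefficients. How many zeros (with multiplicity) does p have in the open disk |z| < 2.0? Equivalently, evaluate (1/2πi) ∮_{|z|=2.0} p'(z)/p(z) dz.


The zeros of p are: (1 + 1i), (1 - 1i), -1, -1, (0 + 3i), (0 - 3i).
Their magnitudes are: 1.414, 1.414, 1, 1, 3, 3.
Zeros with |z| < R = 2.0: (1 + 1i), (1 - 1i), -1, -1.
Count = 4.
By the argument principle, (1/2πi) ∮_{|z|=R} p'(z)/p(z) dz equals exactly this count.

Number of zeros inside |z| < 2.0: 4.


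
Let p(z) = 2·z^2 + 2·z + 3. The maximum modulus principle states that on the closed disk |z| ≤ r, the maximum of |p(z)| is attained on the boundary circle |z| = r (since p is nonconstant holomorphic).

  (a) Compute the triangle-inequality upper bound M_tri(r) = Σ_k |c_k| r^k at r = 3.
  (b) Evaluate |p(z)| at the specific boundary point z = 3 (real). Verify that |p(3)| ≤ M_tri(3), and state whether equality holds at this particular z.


Coefficients: c_0 = 3, c_1 = 2, c_2 = 2. Radius r = 3.
Part (a). Triangle bound: M_tri(r) = Σ_k |c_k| r^k
  = |3|·3^0 + |2|·3^1 + |2|·3^2
  = 3 + 6 + 18 = 27.
This bounds M(r) := max_{|z|=r} |p(z)| from above; equality holds iff all terms c_k z^k can be made to align in phase at a single z on |z|=r.
Part (b). At z = 3 (real, on the circle |z| = r):
  p(3) = (3)·3^0 + (2)·3^1 + (2)·3^2 = 27.
  |p(3)| = 27.
Since all nonzero coefficients share the same sign, |p(3)| = 27 = M_tri(3); the triangle bound is attained at z = 3, so in fact M(r) = 27.

M_tri(3) = 27; |p(3)| = 27; equality at z=3: yes.


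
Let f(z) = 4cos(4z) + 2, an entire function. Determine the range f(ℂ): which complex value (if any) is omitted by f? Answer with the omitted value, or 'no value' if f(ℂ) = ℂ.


Little Picard bounds the complement of f(ℂ) to at most one point.
cos is entire and surjective onto ℂ: for every w ∈ ℂ, cos(ζ) = w has a solution ζ ∈ ℂ (e.g., via the complex inverse arccos). With ζ = 4z this gives z = ζ/(4). Then 4·cos(4z) takes every value in 4·ℂ = ℂ, and adding 2 is a bijection of ℂ. So f is surjective and omits no value. (Note: only on the real line is cos bounded by [−1, 1].)

Omitted value: no value.


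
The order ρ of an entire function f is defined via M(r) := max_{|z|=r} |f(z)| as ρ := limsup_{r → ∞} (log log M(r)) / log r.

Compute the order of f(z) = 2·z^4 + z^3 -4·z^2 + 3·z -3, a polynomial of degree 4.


|f(z)| ≤ Σ|c_k|·r^k = O(r^4) as r → ∞. Polynomial growth is O(e^{r^ε}) for every ε > 0 (since r^4/e^{r^ε} → 0), so ρ ≤ ε for all ε > 0, i.e. ρ = 0. Every nonconstant polynomial has order 0.
Therefore ρ = 0.

Order ρ = 0.


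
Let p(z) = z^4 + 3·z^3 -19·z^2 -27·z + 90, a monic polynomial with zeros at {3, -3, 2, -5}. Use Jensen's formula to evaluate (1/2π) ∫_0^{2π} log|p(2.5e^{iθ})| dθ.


Zeros: -5, -3, 2, 3; r = 2.5.
Inside |z| < r: 2. Outside (|z| ≥ r): -5, -3, 3.
p(0) = 90, so log|p(0)| = log(90) = 4.4998.
Apply Jensen: I(r) = log|p(0)| + Σ_k log(r/|z_k|), summed over zeros inside |z| < r.
  log(r/|z_k|) for z_k = 2: log(2.5/2) = 0.2231
  Outside zeros (-5, -3, 3) contribute nothing to the Jensen sum.
Sum over inside zeros: 0.2231.
I(r) = log|p(0)| + (inside sum) = 4.4998 + 0.2231 = 4.7230.
Note: since some zeros are outside |z| ≤ r, the simplified n·log(r) form does NOT apply — only the inside zeros contribute.

I(r) ≈ 4.7230.


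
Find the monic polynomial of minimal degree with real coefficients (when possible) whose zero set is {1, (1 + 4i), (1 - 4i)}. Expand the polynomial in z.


The polynomial is p(z) = ∏_{α ∈ S} (z − α), where S = {1, (1 + 4i), (1 - 4i)}.
Expanding the product yields: p(z) = z^3 -3·z^2 + 19·z -17.
Note conjugate pairs combine to real quadratics: (z − (1+4i))(z − (1−4i)) = z² − 2z + 17.
The resulting polynomial has degree 3 and real coefficients as required.

p(z) = z^3 -3·z^2 + 19·z -17.


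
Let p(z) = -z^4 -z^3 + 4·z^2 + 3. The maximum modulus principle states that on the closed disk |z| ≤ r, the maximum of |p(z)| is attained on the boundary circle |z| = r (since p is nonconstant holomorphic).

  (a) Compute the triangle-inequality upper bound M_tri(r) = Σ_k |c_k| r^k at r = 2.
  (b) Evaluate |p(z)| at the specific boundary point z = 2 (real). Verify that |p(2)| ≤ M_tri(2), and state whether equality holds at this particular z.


Coefficients: c_0 = 3, c_1 = 0, c_2 = 4, c_3 = -1, c_4 = -1. Radius r = 2.
Part (a). Triangle bound: M_tri(r) = Σ_k |c_k| r^k
  = |3|·2^0 + |0|·2^1 + |4|·2^2 + |-1|·2^3 + |-1|·2^4
  = 3 + 0 + 16 + 8 + 16 = 43.
This bounds M(r) := max_{|z|=r} |p(z)| from above; equality holds iff all terms c_k z^k can be made to align in phase at a single z on |z|=r.
Part (b). At z = 2 (real, on the circle |z| = r):
  p(2) = (3)·2^0 + (0)·2^1 + (4)·2^2 + (-1)·2^3 + (-1)·2^4 = -5.
  |p(2)| = 5.
Check: |p(2)| = 5 ≤ 43 = M_tri(2). ✓ Equality does not hold at z = 2 (the coefficients have mixed signs, so the terms do not all align in phase there).

M_tri(2) = 43; |p(2)| = 5; equality at z=2: no.


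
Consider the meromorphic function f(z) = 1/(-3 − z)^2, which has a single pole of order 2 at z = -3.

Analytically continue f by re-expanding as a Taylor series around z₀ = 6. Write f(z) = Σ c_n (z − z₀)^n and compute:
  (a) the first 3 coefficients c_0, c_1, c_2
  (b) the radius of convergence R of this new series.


Let w = z − z₀, so z = z₀ + w.
Then -3 − z = -3 − (z₀ + w) = (-3 − z₀) − w = -9 − w.
f(z) = 1/(-9 − w)^2 = (1/(-9)^2) · (1 − w/(-9))^{−2}.
By the binomial series (1−u)^{−2} = Σ_{n≥0} C(n+1, 1) u^n for |u|<1, with u = w/(-9):
  c_n = C(n+1, 1) / (-9)^(n+2).
  c_0 = 1/(-9)^2 = 1/81.
  c_1 = 2/(-9)^3 = -2/729.
  c_2 = 3/(-9)^4 = 1/2187.
The series is valid for |w/d| < 1, i.e. |z − z₀| < |d|.
Radius of convergence: R = |-3 − z₀| = |-9| = 9 (distance from z₀ to the singularity z = -3).

c_0 = 1/81, c_1 = -2/729, c_2 = 1/2187; R = 9.


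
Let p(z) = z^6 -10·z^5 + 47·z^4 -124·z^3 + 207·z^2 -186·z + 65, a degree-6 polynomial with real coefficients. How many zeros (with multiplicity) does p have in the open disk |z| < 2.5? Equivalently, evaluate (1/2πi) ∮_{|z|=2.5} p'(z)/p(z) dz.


The zeros of p are: (1 + 2i), (1 - 2i), 1, 1, (3 + 2i), (3 - 2i).
Their magnitudes are: 2.236, 2.236, 1, 1, 3.606, 3.606.
Zeros with |z| < R = 2.5: (1 + 2i), (1 - 2i), 1, 1.
Count = 4.
By the argument principle, (1/2πi) ∮_{|z|=R} p'(z)/p(z) dz equals exactly this count.

Number of zeros inside |z| < 2.5: 4.


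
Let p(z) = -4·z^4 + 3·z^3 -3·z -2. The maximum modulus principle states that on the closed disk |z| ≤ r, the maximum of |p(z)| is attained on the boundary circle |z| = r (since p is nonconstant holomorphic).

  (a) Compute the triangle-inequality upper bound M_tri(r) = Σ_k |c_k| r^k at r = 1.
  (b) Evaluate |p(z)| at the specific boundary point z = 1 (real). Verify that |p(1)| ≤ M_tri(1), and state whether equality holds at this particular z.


Coefficients: c_0 = -2, c_1 = -3, c_2 = 0, c_3 = 3, c_4 = -4. Radius r = 1.
Part (a). Triangle bound: M_tri(r) = Σ_k |c_k| r^k
  = |-2|·1^0 + |-3|·1^1 + |0|·1^2 + |3|·1^3 + |-4|·1^4
  = 2 + 3 + 0 + 3 + 4 = 12.
This bounds M(r) := max_{|z|=r} |p(z)| from above; equality holds iff all terms c_k z^k can be made to align in phase at a single z on |z|=r.
Part (b). At z = 1 (real, on the circle |z| = r):
  p(1) = (-2)·1^0 + (-3)·1^1 + (0)·1^2 + (3)·1^3 + (-4)·1^4 = -6.
  |p(1)| = 6.
Check: |p(1)| = 6 ≤ 12 = M_tri(1). ✓ Equality does not hold at z = 1 (the coefficients have mixed signs, so the terms do not all align in phase there).

M_tri(1) = 12; |p(1)| = 6; equality at z=1: no.


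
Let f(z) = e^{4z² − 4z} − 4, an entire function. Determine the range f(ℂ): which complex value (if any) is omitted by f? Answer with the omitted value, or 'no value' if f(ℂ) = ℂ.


Little Picard bounds the complement of f(ℂ) to at most one point.
The exponent g(z) = 4z² − 4z is a nonconstant polynomial, hence surjective onto ℂ. So e^{g(z)} takes every value in {e^w : w ∈ ℂ} = ℂ ∖ {0}. Adding -4 shifts the range to ℂ ∖ {-4}. f omits exactly -4.

Omitted value: -4.


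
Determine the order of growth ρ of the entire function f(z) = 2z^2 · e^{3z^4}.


M(r) = max_{|z|=r} |2|·|z|^2·|e^{3z^4}| = 2·r^2 · e^{3r^4} (the factors attain their maxima compatibly on |z|=r). Then log M(r) = log 2 + 2·log r + 3r^4, dominated by the last term, so log log M(r) ~ 4·log r. The polynomial factor 2z^2 contributes only a log r term and does not affect the order. ρ = 4.
Therefore ρ = 4.

Order ρ = 4.


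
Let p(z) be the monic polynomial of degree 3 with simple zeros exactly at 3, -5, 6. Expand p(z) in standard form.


The polynomial is p(z) = ∏_{α ∈ S} (z − α), where S = {3, -5, 6}.
Expanding the product yields: p(z) = z^3 -4·z^2 -27·z + 90.
The resulting polynomial has degree 3 and real coefficients as required.

p(z) = z^3 -4·z^2 -27·z + 90.


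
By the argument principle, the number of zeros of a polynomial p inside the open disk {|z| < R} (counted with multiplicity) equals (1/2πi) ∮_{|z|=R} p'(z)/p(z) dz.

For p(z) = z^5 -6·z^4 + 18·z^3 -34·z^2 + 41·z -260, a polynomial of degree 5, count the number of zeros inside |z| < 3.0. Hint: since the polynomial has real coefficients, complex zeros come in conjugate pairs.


The zeros of p are: (-1 + 2i), (-1 - 2i), 4, (2 + 3i), (2 - 3i).
Their magnitudes are: 2.236, 2.236, 4, 3.606, 3.606.
Zeros with |z| < R = 3.0: (-1 + 2i), (-1 - 2i).
Count = 2.
By the argument principle, (1/2πi) ∮_{|z|=R} p'(z)/p(z) dz equals exactly this count.

Number of zeros inside |z| < 3.0: 2.


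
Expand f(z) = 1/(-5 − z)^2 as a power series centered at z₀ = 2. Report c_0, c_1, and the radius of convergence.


Let w = z − z₀, so z = z₀ + w.
Then -5 − z = -5 − (z₀ + w) = (-5 − z₀) − w = -7 − w.
f(z) = 1/(-7 − w)^2 = (1/(-7)^2) · (1 − w/(-7))^{−2}.
By the binomial series (1−u)^{−2} = Σ_{n≥0} C(n+1, 1) u^n for |u|<1, with u = w/(-7):
  c_n = C(n+1, 1) / (-7)^(n+2).
  c_0 = 1/(-7)^2 = 1/49.
  c_1 = 2/(-7)^3 = -2/343.
The series is valid for |w/d| < 1, i.e. |z − z₀| < |d|.
Radius of convergence: R = |-5 − z₀| = |-7| = 7 (distance from z₀ to the singularity z = -5).

c_0 = 1/49, c_1 = -2/343; R = 7.


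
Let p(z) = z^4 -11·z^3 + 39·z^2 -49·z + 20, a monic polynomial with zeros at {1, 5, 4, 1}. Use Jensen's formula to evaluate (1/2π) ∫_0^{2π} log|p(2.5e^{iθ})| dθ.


Zeros: 1, 1, 4, 5; r = 2.5.
Inside |z| < r: 1, 1. Outside (|z| ≥ r): 4, 5.
p(0) = 20, so log|p(0)| = log(20) = 2.9957.
Apply Jensen: I(r) = log|p(0)| + Σ_k log(r/|z_k|), summed over zeros inside |z| < r.
  log(r/|z_k|) for z_k = 1: log(2.5/1) = 0.9163
  log(r/|z_k|) for z_k = 1: log(2.5/1) = 0.9163
  Outside zeros (4, 5) contribute nothing to the Jensen sum.
Sum over inside zeros: 1.8326.
I(r) = log|p(0)| + (inside sum) = 2.9957 + 1.8326 = 4.8283.
Note: since some zeros are outside |z| ≤ r, the simplified n·log(r) form does NOT apply — only the inside zeros contribute.

I(r) ≈ 4.8283.


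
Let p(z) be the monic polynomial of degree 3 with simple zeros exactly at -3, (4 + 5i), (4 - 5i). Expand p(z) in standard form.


The polynomial is p(z) = ∏_{α ∈ S} (z − α), where S = {-3, (4 + 5i), (4 - 5i)}.
Expanding the product yields: p(z) = z^3 -5·z^2 + 17·z + 123.
Note conjugate pairs combine to real quadratics: (z − (4+5i))(z − (4−5i)) = z² − 8z + 41.
The resulting polynomial has degree 3 and real coefficients as required.

p(z) = z^3 -5·z^2 + 17·z + 123.


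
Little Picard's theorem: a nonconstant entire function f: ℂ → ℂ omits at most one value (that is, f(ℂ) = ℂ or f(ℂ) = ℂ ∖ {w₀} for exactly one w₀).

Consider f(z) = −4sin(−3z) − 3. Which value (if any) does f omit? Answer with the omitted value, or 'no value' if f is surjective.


Little Picard bounds the complement of f(ℂ) to at most one point.
sin is entire and surjective onto ℂ: for every w ∈ ℂ, sin(ζ) = w has a solution ζ ∈ ℂ (e.g., via the complex inverse arcsin). With ζ = −3z this gives z = ζ/(-3). Then -4·sin(−3z) takes every value in -4·ℂ = ℂ, and adding -3 is a bijection of ℂ. So f is surjective and omits no value. (Note: only on the real line is sin bounded by [−1, 1].)

Omitted value: no value.


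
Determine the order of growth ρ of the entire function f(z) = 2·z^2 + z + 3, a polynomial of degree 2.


|f(z)| ≤ Σ|c_k|·r^k = O(r^2) as r → ∞. Polynomial growth is O(e^{r^ε}) for every ε > 0 (since r^2/e^{r^ε} → 0), so ρ ≤ ε for all ε > 0, i.e. ρ = 0. Every nonconstant polynomial has order 0.
Therefore ρ = 0.

Order ρ = 0.


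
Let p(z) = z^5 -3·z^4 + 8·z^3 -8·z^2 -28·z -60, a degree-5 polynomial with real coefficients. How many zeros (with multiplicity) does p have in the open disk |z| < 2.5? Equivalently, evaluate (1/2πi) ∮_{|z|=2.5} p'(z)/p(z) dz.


The zeros of p are: (1 + 3i), (1 - 3i), 3, (-1 + 1i), (-1 - 1i).
Their magnitudes are: 3.162, 3.162, 3, 1.414, 1.414.
Zeros with |z| < R = 2.5: (-1 + 1i), (-1 - 1i).
Count = 2.
By the argument principle, (1/2πi) ∮_{|z|=R} p'(z)/p(z) dz equals exactly this count.

Number of zeros inside |z| < 2.5: 2.


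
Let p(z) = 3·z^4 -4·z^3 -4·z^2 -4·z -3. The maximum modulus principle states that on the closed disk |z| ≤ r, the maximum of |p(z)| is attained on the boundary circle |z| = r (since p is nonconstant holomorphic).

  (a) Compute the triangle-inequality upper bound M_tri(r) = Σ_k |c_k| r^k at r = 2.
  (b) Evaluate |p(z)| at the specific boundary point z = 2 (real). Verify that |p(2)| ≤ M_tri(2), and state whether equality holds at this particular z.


Coefficients: c_0 = -3, c_1 = -4, c_2 = -4, c_3 = -4, c_4 = 3. Radius r = 2.
Part (a). Triangle bound: M_tri(r) = Σ_k |c_k| r^k
  = |-3|·2^0 + |-4|·2^1 + |-4|·2^2 + |-4|·2^3 + |3|·2^4
  = 3 + 8 + 16 + 32 + 48 = 107.
This bounds M(r) := max_{|z|=r} |p(z)| from above; equality holds iff all terms c_k z^k can be made to align in phase at a single z on |z|=r.
Part (b). At z = 2 (real, on the circle |z| = r):
  p(2) = (-3)·2^0 + (-4)·2^1 + (-4)·2^2 + (-4)·2^3 + (3)·2^4 = -11.
  |p(2)| = 11.
Check: |p(2)| = 11 ≤ 107 = M_tri(2). ✓ Equality does not hold at z = 2 (the coefficients have mixed signs, so the terms do not all align in phase there).

M_tri(2) = 107; |p(2)| = 11; equality at z=2: no.
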